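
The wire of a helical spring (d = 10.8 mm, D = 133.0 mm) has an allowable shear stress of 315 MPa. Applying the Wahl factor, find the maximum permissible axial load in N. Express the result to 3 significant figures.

C = D/d = 133.0/10.8 = 12.3148
K_W = (4C−1)/(4C−4) + 0.615/C = 48.259/45.259 + 0.0499 = 1.1162
τ_max = K·8FD/(πd³) → F_max = τ_allow·πd³/(8DK)
F_max = 315·π·10.8³/(8·133.0·1.1162) = 1.2466e+06/1187.7 = 1049.6 N

1050 N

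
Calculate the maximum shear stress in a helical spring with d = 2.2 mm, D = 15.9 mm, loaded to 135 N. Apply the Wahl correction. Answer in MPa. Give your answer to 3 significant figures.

619 MPa

Spring index C = D/d = 15.9/2.2 = 7.2273
K_W = (4C−1)/(4C−4) + 0.615/C = 27.909/24.909 + 0.0851 = 1.2055
τ₀ = 8FD/(πd³) = 8·135·15.9/(π·2.2³) = 17172/33.452 = 513.34 MPa
τ_max = K·τ₀ = 1.2055 × 513.34 = 618.84 MPa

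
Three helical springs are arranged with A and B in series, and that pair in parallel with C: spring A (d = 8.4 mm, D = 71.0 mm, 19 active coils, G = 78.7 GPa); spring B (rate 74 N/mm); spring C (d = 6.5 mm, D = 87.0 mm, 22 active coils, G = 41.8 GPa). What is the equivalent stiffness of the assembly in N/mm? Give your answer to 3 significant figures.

7.21 N/mm

k_A = Gd⁴/(8D³N_a) = (78.7×10³)(8.4⁴)/(8·71.0³·19) = 7.2023 N/mm
k_C = Gd⁴/(8D³N_a) = (41.8×10³)(6.5⁴)/(8·87.0³·22) = 0.64381 N/mm
Springs A,B series: k_AB = 1/(1/7.2023+1/74) = 6.5635 N/mm; parallel with C: k_eq = 6.5635+0.64381 = 7.2073 N/mm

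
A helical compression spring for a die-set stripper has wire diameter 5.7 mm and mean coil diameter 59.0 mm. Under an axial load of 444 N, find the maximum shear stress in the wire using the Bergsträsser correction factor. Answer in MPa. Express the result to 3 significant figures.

Spring index C = D/d = 59.0/5.7 = 10.3509
K_B = (4C+2)/(4C−3) = 43.404/38.404 = 1.1302
τ₀ = 8FD/(πd³) = 8·444·59.0/(π·5.7³) = 209568/581.8 = 360.21 MPa
τ_max = K·τ₀ = 1.1302 × 360.21 = 407.1 MPa

407 MPa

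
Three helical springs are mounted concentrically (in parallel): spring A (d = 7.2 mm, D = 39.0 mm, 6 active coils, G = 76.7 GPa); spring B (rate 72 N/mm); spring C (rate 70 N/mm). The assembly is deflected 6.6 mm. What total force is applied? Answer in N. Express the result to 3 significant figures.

k_A = Gd⁴/(8D³N_a) = (76.7×10³)(7.2⁴)/(8·39.0³·6) = 72.392 N/mm
Parallel: k_eq = 72.392 + 72 + 70 = 214.39 N/mm
F = k_eq·δ = 214.39·6.6 = 1415 N

1410 N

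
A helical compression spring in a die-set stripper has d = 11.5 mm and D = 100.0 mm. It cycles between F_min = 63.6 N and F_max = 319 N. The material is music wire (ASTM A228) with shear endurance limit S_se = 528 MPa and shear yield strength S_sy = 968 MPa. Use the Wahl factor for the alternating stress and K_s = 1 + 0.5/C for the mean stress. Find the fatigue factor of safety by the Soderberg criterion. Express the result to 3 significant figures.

C = D/d = 100.0/11.5 = 8.6957; K_W = (4C−1)/(4C−4)+0.615/C = 1.1682; K_s = 1+0.5/C = 1.0575
F_a = (F_max−F_min)/2 = 127.7 N; F_m = (F_max+F_min)/2 = 191.3 N
τ_a = K_W·8F_aD/(πd³) = 1.1682 × 21.381 = 24.977 MPa
τ_m = K_s·8F_mD/(πd³) = 1.0575 × 32.03 = 33.872 MPa
Soderberg: 1/n_f = τ_a/S_se + τ_m/S_sy = 24.977/528 + 33.872/968 = 0.04731 + 0.03499 = 0.082298
n_f = 1/0.082298 = 12.15

12.2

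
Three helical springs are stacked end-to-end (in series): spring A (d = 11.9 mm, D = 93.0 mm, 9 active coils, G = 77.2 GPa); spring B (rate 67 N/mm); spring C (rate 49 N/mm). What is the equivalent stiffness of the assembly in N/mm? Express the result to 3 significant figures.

13.7 N/mm

k_A = Gd⁴/(8D³N_a) = (77.2×10³)(11.9⁴)/(8·93.0³·9) = 26.732 N/mm
Series: 1/k_eq = 1/26.732 + 1/67 + 1/49 = 0.072743; k_eq = 13.747 N/mm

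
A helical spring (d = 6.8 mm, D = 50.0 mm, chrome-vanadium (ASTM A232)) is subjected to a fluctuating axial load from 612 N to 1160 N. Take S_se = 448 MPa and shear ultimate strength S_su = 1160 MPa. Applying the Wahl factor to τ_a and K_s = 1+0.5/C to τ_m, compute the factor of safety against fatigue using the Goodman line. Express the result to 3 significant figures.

1.59

C = D/d = 50.0/6.8 = 7.3529; K_W = (4C−1)/(4C−4)+0.615/C = 1.2017; K_s = 1+0.5/C = 1.0680
F_a = (F_max−F_min)/2 = 274 N; F_m = (F_max+F_min)/2 = 886 N
τ_a = K_W·8F_aD/(πd³) = 1.2017 × 110.95 = 133.33 MPa
τ_m = K_s·8F_mD/(πd³) = 1.0680 × 358.77 = 383.17 MPa
Goodman: 1/n_f = τ_a/S_se + τ_m/S_su = 133.33/448 + 383.17/1160 = 0.29761 + 0.33032 = 0.62793
n_f = 1/0.62793 = 1.593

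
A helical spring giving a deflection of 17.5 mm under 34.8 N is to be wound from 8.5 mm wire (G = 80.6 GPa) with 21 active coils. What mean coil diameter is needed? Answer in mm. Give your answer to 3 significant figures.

108 mm

Required rate k = F/δ = 34.8/17.5 = 1.9886 N/mm
D = (Gd⁴/(8N_a·k))^(1/3) = (80.6×10³·8.5⁴/(8·21·1.9886))^(1/3)
  = (1.25939e+06)^(1/3) = 107.9908 mm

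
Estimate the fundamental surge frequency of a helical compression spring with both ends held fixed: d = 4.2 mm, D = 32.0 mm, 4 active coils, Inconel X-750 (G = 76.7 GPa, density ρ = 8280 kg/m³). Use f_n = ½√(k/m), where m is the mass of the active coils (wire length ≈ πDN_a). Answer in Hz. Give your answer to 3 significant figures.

351 Hz

k = Gd⁴/(8D³N_a) = (76.7×10³)(4.2⁴)/(8·32.0³·4) = 22.761 N/mm = 22761 N/m
Wire length L = πDN_a = π·32.0·4 = 402.12 mm
m = ρ·(πd²/4)·L = 8280 × 13.854×10⁻⁶ m² × 0.40212 m = 0.046129 kg
f_n = ½√(k/m) = 0.5·√(22761/0.046129) = 0.5·√(4.9342e+05) = 351.22 Hz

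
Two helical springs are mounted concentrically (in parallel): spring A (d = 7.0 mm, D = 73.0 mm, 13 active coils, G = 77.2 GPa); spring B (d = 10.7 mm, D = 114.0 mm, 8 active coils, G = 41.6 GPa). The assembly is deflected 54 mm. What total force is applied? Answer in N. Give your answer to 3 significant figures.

558 N

k_A = Gd⁴/(8D³N_a) = (77.2×10³)(7.0⁴)/(8·73.0³·13) = 4.5815 N/mm
k_B = Gd⁴/(8D³N_a) = (41.6×10³)(10.7⁴)/(8·114.0³·8) = 5.7509 N/mm
Parallel: k_eq = 4.5815 + 5.7509 = 10.332 N/mm
F = k_eq·δ = 10.332·54 = 557.95 N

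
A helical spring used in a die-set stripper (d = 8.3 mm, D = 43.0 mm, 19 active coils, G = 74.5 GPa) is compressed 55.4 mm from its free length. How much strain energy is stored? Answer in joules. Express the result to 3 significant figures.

k = Gd⁴/(8D³N_a) = (74.5×10³)(8.3⁴)/(8·43.0³·19) = 29.256 N/mm
U = ½kδ² = 0.5 × 29.256 × 55.4² = 44896 N·mm = 44.896 J

44.9 J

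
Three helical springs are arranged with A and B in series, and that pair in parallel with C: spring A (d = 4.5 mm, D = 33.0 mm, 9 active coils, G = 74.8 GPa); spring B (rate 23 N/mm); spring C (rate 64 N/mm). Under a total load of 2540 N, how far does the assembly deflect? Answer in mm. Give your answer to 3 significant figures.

35.4 mm

k_A = Gd⁴/(8D³N_a) = (74.8×10³)(4.5⁴)/(8·33.0³·9) = 11.854 N/mm
Springs A,B series: k_AB = 1/(1/11.854+1/23) = 7.8225 N/mm; parallel with C: k_eq = 7.8225+64 = 71.823 N/mm
δ = F/k_eq = 2540/71.823 = 35.365 mm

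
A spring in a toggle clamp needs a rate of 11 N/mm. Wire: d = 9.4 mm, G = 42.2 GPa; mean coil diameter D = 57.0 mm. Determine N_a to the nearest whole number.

N_a = Gd⁴/(8D³k) = (42.2×10³ × 9.4⁴)/(8 × 57.0³ × 11)
    = 3.29476e+08 / 1.6297e+07 = 20.22 → 20 coils

20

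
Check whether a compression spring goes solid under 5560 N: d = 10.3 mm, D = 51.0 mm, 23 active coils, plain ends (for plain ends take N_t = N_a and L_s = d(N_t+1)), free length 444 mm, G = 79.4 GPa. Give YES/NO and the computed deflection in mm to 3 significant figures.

k = Gd⁴/(8D³N_a) = (79.4×10³)(10.3⁴)/(8·51.0³·23) = 36.613 N/mm
N_t = 23; L_s = 10.3·24 = 247.2 mm; δ_solid = L₀ − L_s = 444 − 247.2 = 196.8 mm
δ = F/k = 5560/36.613 = 151.86 mm
δ < δ_solid → spring does not go solid

NO, δ = 152 mm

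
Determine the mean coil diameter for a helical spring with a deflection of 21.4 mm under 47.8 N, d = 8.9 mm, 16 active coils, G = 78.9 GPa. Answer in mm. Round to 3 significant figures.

Required rate k = F/δ = 47.8/21.4 = 2.2336 N/mm
D = (Gd⁴/(8N_a·k))^(1/3) = (78.9×10³·8.9⁴/(8·16·2.2336))^(1/3)
  = (1.73146e+06)^(1/3) = 120.0801 mm

120 mm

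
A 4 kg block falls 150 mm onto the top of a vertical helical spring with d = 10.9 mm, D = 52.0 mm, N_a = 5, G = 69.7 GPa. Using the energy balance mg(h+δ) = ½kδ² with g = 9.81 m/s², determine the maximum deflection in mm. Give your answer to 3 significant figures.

k = Gd⁴/(8D³N_a) = (69.7×10³)(10.9⁴)/(8·52.0³·5) = 174.93 N/mm
W = mg = 4 × 9.81 = 39.24 N
½kδ² − Wδ − Wh = 0 → δ = (W + √(W² + 2kWh))/k
δ = (39.24 + √(1539.8 + 2.0593e+06))/174.93 = (39.24 + 1435.6)/174.93 = 8.4307 mm

8.43 mm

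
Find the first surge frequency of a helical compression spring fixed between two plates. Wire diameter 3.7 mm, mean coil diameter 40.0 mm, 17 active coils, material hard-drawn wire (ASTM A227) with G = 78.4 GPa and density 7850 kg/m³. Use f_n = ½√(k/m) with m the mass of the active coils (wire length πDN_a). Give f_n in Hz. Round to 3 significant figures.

k = Gd⁴/(8D³N_a) = (78.4×10³)(3.7⁴)/(8·40.0³·17) = 1.6881 N/mm = 1688.1 N/m
Wire length L = πDN_a = π·40.0·17 = 2136.3 mm
m = ρ·(πd²/4)·L = 7850 × 10.752×10⁻⁶ m² × 2.1363 m = 0.18031 kg
f_n = ½√(k/m) = 0.5·√(1688.1/0.18031) = 0.5·√(9362.3) = 48.379 Hz

48.4 Hz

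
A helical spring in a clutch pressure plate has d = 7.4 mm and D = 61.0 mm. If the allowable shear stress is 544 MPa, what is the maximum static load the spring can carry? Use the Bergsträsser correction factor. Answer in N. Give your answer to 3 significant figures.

1220 N

C = D/d = 61.0/7.4 = 8.2432
K_B = (4C+2)/(4C−3) = 34.973/29.973 = 1.1668
τ_max = K·8FD/(πd³) → F_max = τ_allow·πd³/(8DK)
F_max = 544·π·7.4³/(8·61.0·1.1668) = 6.9254e+05/569.41 = 1216.2 N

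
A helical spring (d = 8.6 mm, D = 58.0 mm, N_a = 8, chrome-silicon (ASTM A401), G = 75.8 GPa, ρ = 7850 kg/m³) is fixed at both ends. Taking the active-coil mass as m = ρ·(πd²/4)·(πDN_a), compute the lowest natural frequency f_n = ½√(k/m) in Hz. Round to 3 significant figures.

112 Hz

k = Gd⁴/(8D³N_a) = (75.8×10³)(8.6⁴)/(8·58.0³·8) = 33.205 N/mm = 33205 N/m
Wire length L = πDN_a = π·58.0·8 = 1457.7 mm
m = ρ·(πd²/4)·L = 7850 × 58.088×10⁻⁶ m² × 1.4577 m = 0.6647 kg
f_n = ½√(k/m) = 0.5·√(33205/0.6647) = 0.5·√(49955) = 111.75 Hz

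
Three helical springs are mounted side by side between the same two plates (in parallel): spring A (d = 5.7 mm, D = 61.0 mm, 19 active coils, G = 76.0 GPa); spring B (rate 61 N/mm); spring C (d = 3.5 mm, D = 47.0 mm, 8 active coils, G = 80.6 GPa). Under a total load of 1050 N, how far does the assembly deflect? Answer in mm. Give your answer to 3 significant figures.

k_A = Gd⁴/(8D³N_a) = (76.0×10³)(5.7⁴)/(8·61.0³·19) = 2.3253 N/mm
k_C = Gd⁴/(8D³N_a) = (80.6×10³)(3.5⁴)/(8·47.0³·8) = 1.8203 N/mm
Parallel: k_eq = 2.3253 + 61 + 1.8203 = 65.146 N/mm
δ = F/k_eq = 1050/65.146 = 16.118 mm

16.1 mm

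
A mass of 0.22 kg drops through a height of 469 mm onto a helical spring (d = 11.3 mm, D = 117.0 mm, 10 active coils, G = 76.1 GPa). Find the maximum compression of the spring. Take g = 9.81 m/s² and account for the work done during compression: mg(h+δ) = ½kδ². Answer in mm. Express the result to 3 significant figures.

k = Gd⁴/(8D³N_a) = (76.1×10³)(11.3⁴)/(8·117.0³·10) = 9.6839 N/mm
W = mg = 0.22 × 9.81 = 2.1582 N
½kδ² − Wδ − Wh = 0 → δ = (W + √(W² + 2kWh))/k
δ = (2.1582 + √(4.6578 + 19604))/9.6839 = (2.1582 + 140.03)/9.6839 = 14.683 mm

14.7 mm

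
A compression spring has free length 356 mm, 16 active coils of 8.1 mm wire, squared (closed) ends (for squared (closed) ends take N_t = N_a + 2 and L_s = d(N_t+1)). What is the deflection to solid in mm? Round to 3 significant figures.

N_t = 18; L_s = 8.1·19 = 153.9 mm
δ_solid = L₀ − L_s = 356 − 153.9 = 202.1 mm

202 mm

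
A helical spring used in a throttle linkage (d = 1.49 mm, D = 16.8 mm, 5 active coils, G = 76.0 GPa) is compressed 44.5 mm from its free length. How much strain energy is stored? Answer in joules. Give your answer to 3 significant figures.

k = Gd⁴/(8D³N_a) = (76.0×10³)(1.49⁴)/(8·16.8³·5) = 1.975 N/mm
U = ½kδ² = 0.5 × 1.975 × 44.5² = 1955.5 N·mm = 1.9555 J

1.96 J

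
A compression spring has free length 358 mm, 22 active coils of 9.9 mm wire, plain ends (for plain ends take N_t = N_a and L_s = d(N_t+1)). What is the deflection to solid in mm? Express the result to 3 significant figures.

130 mm

N_t = 22; L_s = 9.9·23 = 227.7 mm
δ_solid = L₀ − L_s = 358 − 227.7 = 130.3 mm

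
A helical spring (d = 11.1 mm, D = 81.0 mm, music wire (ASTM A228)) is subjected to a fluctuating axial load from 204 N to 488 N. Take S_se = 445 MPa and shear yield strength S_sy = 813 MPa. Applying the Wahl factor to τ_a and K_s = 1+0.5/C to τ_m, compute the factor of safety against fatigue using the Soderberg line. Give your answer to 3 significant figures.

7.91

C = D/d = 81.0/11.1 = 7.2973; K_W = (4C−1)/(4C−4)+0.615/C = 1.2034; K_s = 1+0.5/C = 1.0685
F_a = (F_max−F_min)/2 = 142 N; F_m = (F_max+F_min)/2 = 346 N
τ_a = K_W·8F_aD/(πd³) = 1.2034 × 21.416 = 25.772 MPa
τ_m = K_s·8F_mD/(πd³) = 1.0685 × 52.183 = 55.759 MPa
Soderberg: 1/n_f = τ_a/S_se + τ_m/S_sy = 25.772/445 + 55.759/813 = 0.05791 + 0.06858 = 0.1265
n_f = 1/0.1265 = 7.905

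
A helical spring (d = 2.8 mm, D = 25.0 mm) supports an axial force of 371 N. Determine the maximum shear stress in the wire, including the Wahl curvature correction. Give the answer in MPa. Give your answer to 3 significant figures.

1250 MPa

Spring index C = D/d = 25.0/2.8 = 8.9286
K_W = (4C−1)/(4C−4) + 0.615/C = 34.714/31.714 + 0.0689 = 1.1635
τ₀ = 8FD/(πd³) = 8·371·25.0/(π·2.8³) = 74200/68.964 = 1075.9 MPa
τ_max = K·τ₀ = 1.1635 × 1075.9 = 1251.8 MPa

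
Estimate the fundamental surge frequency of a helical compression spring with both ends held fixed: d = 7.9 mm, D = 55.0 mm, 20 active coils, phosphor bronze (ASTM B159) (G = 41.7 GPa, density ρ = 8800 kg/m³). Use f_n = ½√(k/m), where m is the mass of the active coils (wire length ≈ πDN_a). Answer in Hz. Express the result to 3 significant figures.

32.0 Hz

k = Gd⁴/(8D³N_a) = (41.7×10³)(7.9⁴)/(8·55.0³·20) = 6.1015 N/mm = 6101.5 N/m
Wire length L = πDN_a = π·55.0·20 = 3455.8 mm
m = ρ·(πd²/4)·L = 8800 × 49.017×10⁻⁶ m² × 3.4558 m = 1.4906 kg
f_n = ½√(k/m) = 0.5·√(6101.5/1.4906) = 0.5·√(4093.2) = 31.989 Hz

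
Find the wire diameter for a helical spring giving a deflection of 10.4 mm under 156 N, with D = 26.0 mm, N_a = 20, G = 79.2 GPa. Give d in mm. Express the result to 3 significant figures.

4.80 mm

Required rate k = F/δ = 156/10.4 = 15 N/mm
d = (8D³N_a·k / G)^(1/4) = (8·26.0³·20·15 / (79.2×10³))^0.25
  = (532.61)^0.25 = 4.8040 mm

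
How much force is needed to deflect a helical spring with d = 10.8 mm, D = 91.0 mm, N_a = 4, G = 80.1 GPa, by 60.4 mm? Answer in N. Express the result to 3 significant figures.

k = Gd⁴/(8D³N_a) = (80.1×10³)(10.8⁴)/(8·91.0³·4) = 45.191 N/mm
F = k·δ = 45.191 × 60.4 = 2729.5 N

2730 N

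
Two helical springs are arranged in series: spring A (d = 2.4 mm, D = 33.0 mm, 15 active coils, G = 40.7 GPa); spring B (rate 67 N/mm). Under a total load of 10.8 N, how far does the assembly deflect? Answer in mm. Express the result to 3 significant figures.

k_A = Gd⁴/(8D³N_a) = (40.7×10³)(2.4⁴)/(8·33.0³·15) = 0.31312 N/mm
Series: 1/k_eq = 1/0.31312 + 1/67 = 3.2085; k_eq = 0.31167 N/mm
δ = F/k_eq = 10.8/0.31167 = 34.652 mm

34.7 mm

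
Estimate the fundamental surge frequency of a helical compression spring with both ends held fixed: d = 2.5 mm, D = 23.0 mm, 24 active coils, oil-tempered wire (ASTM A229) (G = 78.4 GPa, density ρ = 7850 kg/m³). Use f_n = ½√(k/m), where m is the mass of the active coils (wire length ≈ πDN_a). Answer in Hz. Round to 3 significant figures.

k = Gd⁴/(8D³N_a) = (78.4×10³)(2.5⁴)/(8·23.0³·24) = 1.311 N/mm = 1311 N/m
Wire length L = πDN_a = π·23.0·24 = 1734.2 mm
m = ρ·(πd²/4)·L = 7850 × 4.9087×10⁻⁶ m² × 1.7342 m = 0.066823 kg
f_n = ½√(k/m) = 0.5·√(1311/0.066823) = 0.5·√(19618) = 70.033 Hz

70.0 Hz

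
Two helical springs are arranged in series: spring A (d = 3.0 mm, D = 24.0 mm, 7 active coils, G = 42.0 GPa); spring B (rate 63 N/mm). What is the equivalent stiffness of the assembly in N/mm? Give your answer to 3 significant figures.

4.11 N/mm

k_A = Gd⁴/(8D³N_a) = (42.0×10³)(3.0⁴)/(8·24.0³·7) = 4.3945 N/mm
Series: 1/k_eq = 1/4.3945 + 1/63 = 0.24343; k_eq = 4.108 N/mm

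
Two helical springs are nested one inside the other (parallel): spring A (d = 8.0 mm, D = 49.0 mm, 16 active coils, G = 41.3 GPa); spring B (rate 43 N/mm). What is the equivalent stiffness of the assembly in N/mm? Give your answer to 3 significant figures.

k_A = Gd⁴/(8D³N_a) = (41.3×10³)(8.0⁴)/(8·49.0³·16) = 11.233 N/mm
Parallel: k_eq = 11.233 + 43 = 54.233 N/mm

54.2 N/mm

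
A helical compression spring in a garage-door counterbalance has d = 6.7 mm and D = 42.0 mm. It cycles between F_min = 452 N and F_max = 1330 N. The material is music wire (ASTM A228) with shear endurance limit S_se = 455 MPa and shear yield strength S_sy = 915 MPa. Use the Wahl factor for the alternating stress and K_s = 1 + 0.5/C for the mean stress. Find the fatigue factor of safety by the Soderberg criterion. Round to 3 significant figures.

1.25

C = D/d = 42.0/6.7 = 6.2687; K_W = (4C−1)/(4C−4)+0.615/C = 1.2405; K_s = 1+0.5/C = 1.0798
F_a = (F_max−F_min)/2 = 439 N; F_m = (F_max+F_min)/2 = 891 N
τ_a = K_W·8F_aD/(πd³) = 1.2405 × 156.11 = 193.65 MPa
τ_m = K_s·8F_mD/(πd³) = 1.0798 × 316.84 = 342.11 MPa
Soderberg: 1/n_f = τ_a/S_se + τ_m/S_sy = 193.65/455 + 342.11/915 = 0.42560 + 0.37389 = 0.79949
n_f = 1/0.79949 = 1.251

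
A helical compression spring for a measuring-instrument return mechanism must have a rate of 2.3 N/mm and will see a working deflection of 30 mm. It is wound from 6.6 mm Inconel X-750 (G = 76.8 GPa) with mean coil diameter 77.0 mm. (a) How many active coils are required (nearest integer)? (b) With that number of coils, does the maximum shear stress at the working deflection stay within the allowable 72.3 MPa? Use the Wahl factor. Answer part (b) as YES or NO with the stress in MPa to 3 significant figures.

(a) 17 coils; (b) YES, τ_max = 53.9 MPa

N_a = Gd⁴/(8D³k) = (76.8×10³)(6.6⁴)/(8·77.0³·2.3) = 17.35 → N_a = 17
Actual rate k = Gd⁴/(8D³·17) = 2.3471 N/mm
Working load F = kδ = 2.3471·30 = 70.412 N
C = 77.0/6.6 = 11.6667; K_W = (4C−1)/(4C−4)+0.615/C = 1.1230
τ_max = K_W·8FD/(πd³) = 1.1230·48.023 = 53.931 MPa
τ_max ≤ 72.3 MPa → acceptable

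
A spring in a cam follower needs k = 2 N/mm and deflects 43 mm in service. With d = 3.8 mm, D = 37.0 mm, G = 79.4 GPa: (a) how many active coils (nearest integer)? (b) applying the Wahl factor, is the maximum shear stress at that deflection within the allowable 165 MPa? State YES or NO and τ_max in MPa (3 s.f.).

(a) 20 coils; (b) NO, τ_max = 173 MPa

N_a = Gd⁴/(8D³k) = (79.4×10³)(3.8⁴)/(8·37.0³·2) = 20.43 → N_a = 20
Actual rate k = Gd⁴/(8D³·20) = 2.0428 N/mm
Working load F = kδ = 2.0428·43 = 87.841 N
C = 37.0/3.8 = 9.7368; K_W = (4C−1)/(4C−4)+0.615/C = 1.1490
τ_max = K_W·8FD/(πd³) = 1.1490·150.83 = 173.31 MPa
τ_max > 165 MPa → exceeds allowable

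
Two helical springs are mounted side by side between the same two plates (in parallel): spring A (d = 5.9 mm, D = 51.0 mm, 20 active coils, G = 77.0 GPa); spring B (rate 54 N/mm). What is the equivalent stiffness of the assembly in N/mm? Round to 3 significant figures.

58.4 N/mm

k_A = Gd⁴/(8D³N_a) = (77.0×10³)(5.9⁴)/(8·51.0³·20) = 4.3961 N/mm
Parallel: k_eq = 4.3961 + 54 = 58.396 N/mm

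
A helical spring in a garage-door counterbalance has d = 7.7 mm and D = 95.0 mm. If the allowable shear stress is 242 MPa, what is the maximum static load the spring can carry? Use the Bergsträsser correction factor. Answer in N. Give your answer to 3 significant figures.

C = D/d = 95.0/7.7 = 12.3377
K_B = (4C+2)/(4C−3) = 51.351/46.351 = 1.1079
τ_max = K·8FD/(πd³) → F_max = τ_allow·πd³/(8DK)
F_max = 242·π·7.7³/(8·95.0·1.1079) = 3.4709e+05/841.98 = 412.22 N

412 N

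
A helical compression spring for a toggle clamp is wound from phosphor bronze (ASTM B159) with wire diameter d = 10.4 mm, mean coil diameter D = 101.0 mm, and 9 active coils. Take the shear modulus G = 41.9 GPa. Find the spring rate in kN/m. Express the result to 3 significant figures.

6.61 kN/m

k = Gd⁴/(8D³N_a) = (41.9×10³ × 10.4⁴) / (8 × 101.0³ × 9)
  = 4.90171e+08 / 7.41817e+07 = 6.6077 N/mm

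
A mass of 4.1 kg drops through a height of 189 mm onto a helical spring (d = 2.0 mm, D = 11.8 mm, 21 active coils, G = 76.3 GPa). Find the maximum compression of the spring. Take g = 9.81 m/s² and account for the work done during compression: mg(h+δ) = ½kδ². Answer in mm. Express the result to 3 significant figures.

k = Gd⁴/(8D³N_a) = (76.3×10³)(2.0⁴)/(8·11.8³·21) = 4.4227 N/mm
W = mg = 4.1 × 9.81 = 40.221 N
½kδ² − Wδ − Wh = 0 → δ = (W + √(W² + 2kWh))/k
δ = (40.221 + √(1617.7 + 67241))/4.4227 = (40.221 + 262.41)/4.4227 = 68.426 mm

68.4 mm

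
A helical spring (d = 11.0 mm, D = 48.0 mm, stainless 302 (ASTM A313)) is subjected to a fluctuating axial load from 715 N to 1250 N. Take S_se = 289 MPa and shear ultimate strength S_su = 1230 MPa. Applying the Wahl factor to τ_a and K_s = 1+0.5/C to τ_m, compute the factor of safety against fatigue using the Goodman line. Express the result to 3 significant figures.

5.06

C = D/d = 48.0/11.0 = 4.3636; K_W = (4C−1)/(4C−4)+0.615/C = 1.3639; K_s = 1+0.5/C = 1.1146
F_a = (F_max−F_min)/2 = 267.5 N; F_m = (F_max+F_min)/2 = 982.5 N
τ_a = K_W·8F_aD/(πd³) = 1.3639 × 24.566 = 33.505 MPa
τ_m = K_s·8F_mD/(πd³) = 1.1146 × 90.227 = 100.57 MPa
Goodman: 1/n_f = τ_a/S_se + τ_m/S_su = 33.505/289 + 100.57/1230 = 0.11594 + 0.08176 = 0.1977
n_f = 1/0.1977 = 5.058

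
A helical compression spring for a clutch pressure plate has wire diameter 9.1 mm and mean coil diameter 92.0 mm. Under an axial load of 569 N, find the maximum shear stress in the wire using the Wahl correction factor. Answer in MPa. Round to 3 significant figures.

Spring index C = D/d = 92.0/9.1 = 10.1099
K_W = (4C−1)/(4C−4) + 0.615/C = 39.440/36.440 + 0.0608 = 1.1432
τ₀ = 8FD/(πd³) = 8·569·92.0/(π·9.1³) = 418784/2367.4 = 176.9 MPa
τ_max = K·τ₀ = 1.1432 × 176.9 = 202.22 MPa

202 MPa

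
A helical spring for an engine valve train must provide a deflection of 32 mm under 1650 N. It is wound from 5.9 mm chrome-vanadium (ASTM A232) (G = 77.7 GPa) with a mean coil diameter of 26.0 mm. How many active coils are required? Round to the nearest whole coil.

Required rate k = F/δ = 1650/32 = 51.562 N/mm
N_a = Gd⁴/(8D³k) = (77.7×10³ × 5.9⁴)/(8 × 26.0³ × 51.562)
    = 9.41519e+07 / 7.2501e+06 = 12.99 → 13 coils

13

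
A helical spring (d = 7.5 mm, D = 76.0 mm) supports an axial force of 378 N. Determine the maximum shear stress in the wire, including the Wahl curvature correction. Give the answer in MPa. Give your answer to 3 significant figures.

198 MPa

Spring index C = D/d = 76.0/7.5 = 10.1333
K_W = (4C−1)/(4C−4) + 0.615/C = 39.533/36.533 + 0.0607 = 1.1428
τ₀ = 8FD/(πd³) = 8·378·76.0/(π·7.5³) = 229824/1325.4 = 173.41 MPa
τ_max = K·τ₀ = 1.1428 × 173.41 = 198.17 MPa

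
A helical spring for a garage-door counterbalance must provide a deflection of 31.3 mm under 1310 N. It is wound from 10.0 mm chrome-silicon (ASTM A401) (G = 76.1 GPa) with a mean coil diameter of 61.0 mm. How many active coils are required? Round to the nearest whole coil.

10

Required rate k = F/δ = 1310/31.3 = 41.853 N/mm
N_a = Gd⁴/(8D³k) = (76.1×10³ × 10.0⁴)/(8 × 61.0³ × 41.853)
    = 7.61e+08 / 7.59988e+07 = 10.01 → 10 coils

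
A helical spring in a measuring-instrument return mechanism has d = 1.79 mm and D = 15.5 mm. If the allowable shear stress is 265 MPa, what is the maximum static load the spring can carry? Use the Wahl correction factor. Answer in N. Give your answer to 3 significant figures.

C = D/d = 15.5/1.79 = 8.6592
K_W = (4C−1)/(4C−4) + 0.615/C = 33.637/30.637 + 0.0710 = 1.1689
τ_max = K·8FD/(πd³) → F_max = τ_allow·πd³/(8DK)
F_max = 265·π·1.79³/(8·15.5·1.1689) = 4774.8/144.95 = 32.941 N

32.9 N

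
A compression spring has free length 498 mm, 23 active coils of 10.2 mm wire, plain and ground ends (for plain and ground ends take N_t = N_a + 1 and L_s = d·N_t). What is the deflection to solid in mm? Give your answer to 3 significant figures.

253 mm

N_t = 24; L_s = 10.2·24 = 244.8 mm
δ_solid = L₀ − L_s = 498 − 244.8 = 253.2 mm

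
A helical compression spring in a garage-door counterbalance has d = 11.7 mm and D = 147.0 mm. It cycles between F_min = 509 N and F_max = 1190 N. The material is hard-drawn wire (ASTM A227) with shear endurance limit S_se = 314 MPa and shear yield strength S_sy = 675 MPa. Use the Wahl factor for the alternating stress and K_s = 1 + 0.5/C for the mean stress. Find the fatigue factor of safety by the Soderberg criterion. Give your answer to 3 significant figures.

1.70

C = D/d = 147.0/11.7 = 12.5641; K_W = (4C−1)/(4C−4)+0.615/C = 1.1138; K_s = 1+0.5/C = 1.0398
F_a = (F_max−F_min)/2 = 340.5 N; F_m = (F_max+F_min)/2 = 849.5 N
τ_a = K_W·8F_aD/(πd³) = 1.1138 × 79.582 = 88.639 MPa
τ_m = K_s·8F_mD/(πd³) = 1.0398 × 198.55 = 206.45 MPa
Soderberg: 1/n_f = τ_a/S_se + τ_m/S_sy = 88.639/314 + 206.45/675 = 0.28229 + 0.30585 = 0.58814
n_f = 1/0.58814 = 1.7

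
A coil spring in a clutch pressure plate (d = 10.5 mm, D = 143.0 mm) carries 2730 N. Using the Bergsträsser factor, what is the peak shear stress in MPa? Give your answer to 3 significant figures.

942 MPa

Spring index C = D/d = 143.0/10.5 = 13.6190
K_B = (4C+2)/(4C−3) = 56.476/51.476 = 1.0971
τ₀ = 8FD/(πd³) = 8·2730·143.0/(π·10.5³) = 3.12312e+06/3636.8 = 858.76 MPa
τ_max = K·τ₀ = 1.0971 × 858.76 = 942.17 MPa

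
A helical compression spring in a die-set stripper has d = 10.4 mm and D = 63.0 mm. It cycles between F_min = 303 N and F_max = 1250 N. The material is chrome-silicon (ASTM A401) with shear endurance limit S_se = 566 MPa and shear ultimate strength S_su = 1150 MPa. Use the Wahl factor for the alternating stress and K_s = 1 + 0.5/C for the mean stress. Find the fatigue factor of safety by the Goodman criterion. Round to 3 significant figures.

C = D/d = 63.0/10.4 = 6.0577; K_W = (4C−1)/(4C−4)+0.615/C = 1.2498; K_s = 1+0.5/C = 1.0825
F_a = (F_max−F_min)/2 = 473.5 N; F_m = (F_max+F_min)/2 = 776.5 N
τ_a = K_W·8F_aD/(πd³) = 1.2498 × 67.531 = 84.401 MPa
τ_m = K_s·8F_mD/(πd³) = 1.0825 × 110.74 = 119.89 MPa
Goodman: 1/n_f = τ_a/S_se + τ_m/S_su = 84.401/566 + 119.89/1150 = 0.14912 + 0.10425 = 0.25337
n_f = 1/0.25337 = 3.947

3.95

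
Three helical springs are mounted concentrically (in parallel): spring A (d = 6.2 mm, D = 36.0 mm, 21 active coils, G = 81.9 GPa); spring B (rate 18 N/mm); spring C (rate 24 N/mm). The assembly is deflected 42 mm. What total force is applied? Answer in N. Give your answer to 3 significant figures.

2410 N

k_A = Gd⁴/(8D³N_a) = (81.9×10³)(6.2⁴)/(8·36.0³·21) = 15.44 N/mm
Parallel: k_eq = 15.44 + 18 + 24 = 57.44 N/mm
F = k_eq·δ = 57.44·42 = 2412.5 N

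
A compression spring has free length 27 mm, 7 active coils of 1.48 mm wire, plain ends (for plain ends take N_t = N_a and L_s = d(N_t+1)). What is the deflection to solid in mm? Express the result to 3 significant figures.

15.2 mm

N_t = 7; L_s = 1.48·8 = 11.84 mm
δ_solid = L₀ − L_s = 27 − 11.84 = 15.16 mm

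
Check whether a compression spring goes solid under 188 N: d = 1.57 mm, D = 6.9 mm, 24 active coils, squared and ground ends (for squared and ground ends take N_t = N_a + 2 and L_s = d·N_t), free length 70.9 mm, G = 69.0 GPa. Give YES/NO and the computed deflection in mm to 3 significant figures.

k = Gd⁴/(8D³N_a) = (69.0×10³)(1.57⁴)/(8·6.9³·24) = 6.6466 N/mm
N_t = 26; L_s = 1.57·26 = 40.82 mm; δ_solid = L₀ − L_s = 70.9 − 40.82 = 30.08 mm
δ = F/k = 188/6.6466 = 28.285 mm
δ < δ_solid → spring does not go solid

NO, δ = 28.3 mm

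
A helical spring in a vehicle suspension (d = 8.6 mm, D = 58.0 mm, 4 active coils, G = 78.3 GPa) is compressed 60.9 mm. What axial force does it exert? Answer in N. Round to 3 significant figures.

4180 N

k = Gd⁴/(8D³N_a) = (78.3×10³)(8.6⁴)/(8·58.0³·4) = 68.6 N/mm
F = k·δ = 68.6 × 60.9 = 4177.7 N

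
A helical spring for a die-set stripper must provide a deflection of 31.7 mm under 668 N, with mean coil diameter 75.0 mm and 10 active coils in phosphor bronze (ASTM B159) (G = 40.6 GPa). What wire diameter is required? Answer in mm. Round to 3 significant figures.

11.5 mm

Required rate k = F/δ = 668/31.7 = 21.073 N/mm
d = (8D³N_a·k / G)^(1/4) = (8·75.0³·10·21.073 / (40.6×10³))^0.25
  = (17517)^0.25 = 11.5045 mm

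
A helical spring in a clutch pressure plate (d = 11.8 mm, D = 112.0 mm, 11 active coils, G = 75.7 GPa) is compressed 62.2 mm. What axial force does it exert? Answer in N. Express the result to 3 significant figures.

k = Gd⁴/(8D³N_a) = (75.7×10³)(11.8⁴)/(8·112.0³·11) = 11.871 N/mm
F = k·δ = 11.871 × 62.2 = 738.38 N

738 N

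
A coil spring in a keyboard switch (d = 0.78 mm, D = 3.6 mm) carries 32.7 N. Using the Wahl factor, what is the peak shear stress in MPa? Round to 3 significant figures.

847 MPa

Spring index C = D/d = 3.6/0.78 = 4.6154
K_W = (4C−1)/(4C−4) + 0.615/C = 17.462/14.462 + 0.1333 = 1.3407
τ₀ = 8FD/(πd³) = 8·32.7·3.6/(π·0.78³) = 941.76/1.4908 = 631.69 MPa
τ_max = K·τ₀ = 1.3407 × 631.69 = 846.91 MPa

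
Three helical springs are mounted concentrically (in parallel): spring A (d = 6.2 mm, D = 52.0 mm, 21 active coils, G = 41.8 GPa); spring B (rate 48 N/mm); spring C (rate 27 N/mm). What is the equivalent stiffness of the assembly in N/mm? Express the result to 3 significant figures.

k_A = Gd⁴/(8D³N_a) = (41.8×10³)(6.2⁴)/(8·52.0³·21) = 2.6147 N/mm
Parallel: k_eq = 2.6147 + 48 + 27 = 77.615 N/mm

77.6 N/mm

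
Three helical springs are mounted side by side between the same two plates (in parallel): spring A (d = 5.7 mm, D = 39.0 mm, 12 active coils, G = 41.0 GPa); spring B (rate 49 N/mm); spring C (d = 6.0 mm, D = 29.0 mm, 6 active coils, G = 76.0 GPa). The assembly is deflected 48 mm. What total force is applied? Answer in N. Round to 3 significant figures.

6760 N

k_A = Gd⁴/(8D³N_a) = (41.0×10³)(5.7⁴)/(8·39.0³·12) = 7.6001 N/mm
k_C = Gd⁴/(8D³N_a) = (76.0×10³)(6.0⁴)/(8·29.0³·6) = 84.136 N/mm
Parallel: k_eq = 7.6001 + 49 + 84.136 = 140.74 N/mm
F = k_eq·δ = 140.74·48 = 6755.3 N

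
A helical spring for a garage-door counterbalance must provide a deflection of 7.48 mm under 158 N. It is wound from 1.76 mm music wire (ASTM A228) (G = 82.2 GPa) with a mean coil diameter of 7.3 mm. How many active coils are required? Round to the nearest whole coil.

Required rate k = F/δ = 158/7.48 = 21.123 N/mm
N_a = Gd⁴/(8D³k) = (82.2×10³ × 1.76⁴)/(8 × 7.3³ × 21.123)
    = 788719 / 65737.6 = 12 → 12 coils

12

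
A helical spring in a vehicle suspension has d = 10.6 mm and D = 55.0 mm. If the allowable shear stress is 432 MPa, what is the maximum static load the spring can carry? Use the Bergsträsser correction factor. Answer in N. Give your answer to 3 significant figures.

2870 N

C = D/d = 55.0/10.6 = 5.1887
K_B = (4C+2)/(4C−3) = 22.755/17.755 = 1.2816
τ_max = K·8FD/(πd³) → F_max = τ_allow·πd³/(8DK)
F_max = 432·π·10.6³/(8·55.0·1.2816) = 1.6164e+06/563.91 = 2866.4 N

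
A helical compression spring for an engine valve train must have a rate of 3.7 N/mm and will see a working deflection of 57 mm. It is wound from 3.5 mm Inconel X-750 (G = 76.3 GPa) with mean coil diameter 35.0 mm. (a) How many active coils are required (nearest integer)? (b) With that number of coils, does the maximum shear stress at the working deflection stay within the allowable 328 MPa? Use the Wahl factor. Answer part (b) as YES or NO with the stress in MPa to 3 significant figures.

N_a = Gd⁴/(8D³k) = (76.3×10³)(3.5⁴)/(8·35.0³·3.7) = 9.022 → N_a = 9
Actual rate k = Gd⁴/(8D³·9) = 3.709 N/mm
Working load F = kδ = 3.709·57 = 211.41 N
C = 35.0/3.5 = 10.0000; K_W = (4C−1)/(4C−4)+0.615/C = 1.1448
τ_max = K_W·8FD/(πd³) = 1.1448·439.48 = 503.13 MPa
τ_max > 328 MPa → exceeds allowable

(a) 9 coils; (b) NO, τ_max = 503 MPa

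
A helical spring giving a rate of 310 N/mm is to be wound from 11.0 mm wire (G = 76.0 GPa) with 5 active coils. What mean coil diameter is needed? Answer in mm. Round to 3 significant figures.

44.8 mm

D = (Gd⁴/(8N_a·k))^(1/3) = (76.0×10³·11.0⁴/(8·5·310))^(1/3)
  = (89735.2)^(1/3) = 44.7700 mm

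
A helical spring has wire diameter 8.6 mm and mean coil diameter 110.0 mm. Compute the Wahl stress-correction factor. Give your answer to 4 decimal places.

1.1117

C = D/d = 110.0/8.6 = 12.7907
K_W = (4C−1)/(4C−4) + 0.615/C = 50.163/47.163 + 0.0481 = 1.1117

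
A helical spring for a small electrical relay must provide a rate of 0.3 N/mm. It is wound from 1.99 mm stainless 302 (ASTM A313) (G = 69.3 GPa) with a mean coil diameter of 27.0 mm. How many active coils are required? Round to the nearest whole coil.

23

N_a = Gd⁴/(8D³k) = (69.3×10³ × 1.99⁴)/(8 × 27.0³ × 0.3)
    = 1.08679e+06 / 47239.2 = 23.01 → 23 coils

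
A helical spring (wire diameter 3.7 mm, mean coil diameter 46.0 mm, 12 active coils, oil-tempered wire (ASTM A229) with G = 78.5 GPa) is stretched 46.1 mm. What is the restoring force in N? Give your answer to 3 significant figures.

72.6 N

k = Gd⁴/(8D³N_a) = (78.5×10³)(3.7⁴)/(8·46.0³·12) = 1.5745 N/mm
F = k·δ = 1.5745 × 46.1 = 72.583 N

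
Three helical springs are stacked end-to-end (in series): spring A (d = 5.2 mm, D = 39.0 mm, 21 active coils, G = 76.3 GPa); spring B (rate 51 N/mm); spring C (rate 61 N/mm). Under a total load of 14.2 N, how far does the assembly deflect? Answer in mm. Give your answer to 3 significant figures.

3.05 mm

k_A = Gd⁴/(8D³N_a) = (76.3×10³)(5.2⁴)/(8·39.0³·21) = 5.598 N/mm
Series: 1/k_eq = 1/5.598 + 1/51 + 1/61 = 0.21464; k_eq = 4.6591 N/mm
δ = F/k_eq = 14.2/4.6591 = 3.0478 mm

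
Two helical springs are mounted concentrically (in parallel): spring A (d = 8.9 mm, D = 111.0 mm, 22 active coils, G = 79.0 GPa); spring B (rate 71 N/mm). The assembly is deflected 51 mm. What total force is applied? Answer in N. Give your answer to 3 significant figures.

3730 N

k_A = Gd⁴/(8D³N_a) = (79.0×10³)(8.9⁴)/(8·111.0³·22) = 2.0592 N/mm
Parallel: k_eq = 2.0592 + 71 = 73.059 N/mm
F = k_eq·δ = 73.059·51 = 3726 N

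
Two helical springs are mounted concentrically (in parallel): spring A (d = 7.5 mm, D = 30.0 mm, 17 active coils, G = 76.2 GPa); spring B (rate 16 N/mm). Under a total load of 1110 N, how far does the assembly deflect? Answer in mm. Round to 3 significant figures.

13.6 mm

k_A = Gd⁴/(8D³N_a) = (76.2×10³)(7.5⁴)/(8·30.0³·17) = 65.659 N/mm
Parallel: k_eq = 65.659 + 16 = 81.659 N/mm
δ = F/k_eq = 1110/81.659 = 13.593 mm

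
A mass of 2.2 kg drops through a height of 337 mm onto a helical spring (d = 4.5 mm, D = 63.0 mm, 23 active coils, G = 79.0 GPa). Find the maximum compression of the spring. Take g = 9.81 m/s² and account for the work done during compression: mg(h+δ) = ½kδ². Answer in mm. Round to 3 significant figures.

k = Gd⁴/(8D³N_a) = (79.0×10³)(4.5⁴)/(8·63.0³·23) = 0.70411 N/mm
W = mg = 2.2 × 9.81 = 21.582 N
½kδ² − Wδ − Wh = 0 → δ = (W + √(W² + 2kWh))/k
δ = (21.582 + √(465.78 + 10242.1))/0.70411 = (21.582 + 103.48)/0.70411 = 177.62 mm

178 mm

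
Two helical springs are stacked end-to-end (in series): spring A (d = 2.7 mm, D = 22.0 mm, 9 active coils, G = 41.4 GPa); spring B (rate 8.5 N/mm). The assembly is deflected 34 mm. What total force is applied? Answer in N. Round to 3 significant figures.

k_A = Gd⁴/(8D³N_a) = (41.4×10³)(2.7⁴)/(8·22.0³·9) = 2.8698 N/mm
Series: 1/k_eq = 1/2.8698 + 1/8.5 = 0.4661; k_eq = 2.1455 N/mm
F = k_eq·δ = 2.1455·34 = 72.946 N

72.9 N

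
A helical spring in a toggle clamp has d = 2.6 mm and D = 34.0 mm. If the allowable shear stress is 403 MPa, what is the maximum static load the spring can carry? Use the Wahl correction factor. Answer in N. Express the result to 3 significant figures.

C = D/d = 34.0/2.6 = 13.0769
K_W = (4C−1)/(4C−4) + 0.615/C = 51.308/48.308 + 0.0470 = 1.1091
τ_max = K·8FD/(πd³) → F_max = τ_allow·πd³/(8DK)
F_max = 403·π·2.6³/(8·34.0·1.1091) = 22252/301.68 = 73.76 N

73.8 N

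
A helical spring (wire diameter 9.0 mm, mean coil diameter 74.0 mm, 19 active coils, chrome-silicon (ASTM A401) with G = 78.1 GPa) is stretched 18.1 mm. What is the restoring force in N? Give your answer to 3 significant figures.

k = Gd⁴/(8D³N_a) = (78.1×10³)(9.0⁴)/(8·74.0³·19) = 8.3192 N/mm
F = k·δ = 8.3192 × 18.1 = 150.58 N

151 N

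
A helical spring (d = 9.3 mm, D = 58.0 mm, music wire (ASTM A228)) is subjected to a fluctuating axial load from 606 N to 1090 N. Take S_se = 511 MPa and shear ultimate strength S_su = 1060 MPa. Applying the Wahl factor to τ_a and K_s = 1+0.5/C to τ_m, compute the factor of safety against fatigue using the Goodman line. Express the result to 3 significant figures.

C = D/d = 58.0/9.3 = 6.2366; K_W = (4C−1)/(4C−4)+0.615/C = 1.2418; K_s = 1+0.5/C = 1.0802
F_a = (F_max−F_min)/2 = 242 N; F_m = (F_max+F_min)/2 = 848 N
τ_a = K_W·8F_aD/(πd³) = 1.2418 × 44.436 = 55.182 MPa
τ_m = K_s·8F_mD/(πd³) = 1.0802 × 155.71 = 168.19 MPa
Goodman: 1/n_f = τ_a/S_se + τ_m/S_su = 55.182/511 + 168.19/1060 = 0.10799 + 0.15867 = 0.26666
n_f = 1/0.26666 = 3.75

3.75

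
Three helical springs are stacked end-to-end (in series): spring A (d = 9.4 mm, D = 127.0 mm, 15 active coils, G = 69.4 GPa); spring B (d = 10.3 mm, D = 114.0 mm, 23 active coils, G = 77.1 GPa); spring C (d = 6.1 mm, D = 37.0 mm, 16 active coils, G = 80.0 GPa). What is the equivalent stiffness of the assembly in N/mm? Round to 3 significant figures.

1.21 N/mm

k_A = Gd⁴/(8D³N_a) = (69.4×10³)(9.4⁴)/(8·127.0³·15) = 2.2043 N/mm
k_B = Gd⁴/(8D³N_a) = (77.1×10³)(10.3⁴)/(8·114.0³·23) = 3.1833 N/mm
k_C = Gd⁴/(8D³N_a) = (80.0×10³)(6.1⁴)/(8·37.0³·16) = 17.084 N/mm
Series: 1/k_eq = 1/2.2043 + 1/3.1833 + 1/17.084 = 0.82633; k_eq = 1.2102 N/mm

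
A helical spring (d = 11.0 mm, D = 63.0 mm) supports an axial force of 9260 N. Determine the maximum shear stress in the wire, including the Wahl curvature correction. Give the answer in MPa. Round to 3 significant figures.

1410 MPa

Spring index C = D/d = 63.0/11.0 = 5.7273
K_W = (4C−1)/(4C−4) + 0.615/C = 21.909/18.909 + 0.1074 = 1.2660
τ₀ = 8FD/(πd³) = 8·9260·63.0/(π·11.0³) = 4.66704e+06/4181.5 = 1116.1 MPa
τ_max = K·τ₀ = 1.2660 × 1116.1 = 1413.1 MPa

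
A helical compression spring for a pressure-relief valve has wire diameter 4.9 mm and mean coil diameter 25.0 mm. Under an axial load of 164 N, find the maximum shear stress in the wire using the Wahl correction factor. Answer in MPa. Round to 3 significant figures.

Spring index C = D/d = 25.0/4.9 = 5.1020
K_W = (4C−1)/(4C−4) + 0.615/C = 19.408/16.408 + 0.1205 = 1.3034
τ₀ = 8FD/(πd³) = 8·164·25.0/(π·4.9³) = 32800/369.61 = 88.743 MPa
τ_max = K·τ₀ = 1.3034 × 88.743 = 115.67 MPa

116 MPa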